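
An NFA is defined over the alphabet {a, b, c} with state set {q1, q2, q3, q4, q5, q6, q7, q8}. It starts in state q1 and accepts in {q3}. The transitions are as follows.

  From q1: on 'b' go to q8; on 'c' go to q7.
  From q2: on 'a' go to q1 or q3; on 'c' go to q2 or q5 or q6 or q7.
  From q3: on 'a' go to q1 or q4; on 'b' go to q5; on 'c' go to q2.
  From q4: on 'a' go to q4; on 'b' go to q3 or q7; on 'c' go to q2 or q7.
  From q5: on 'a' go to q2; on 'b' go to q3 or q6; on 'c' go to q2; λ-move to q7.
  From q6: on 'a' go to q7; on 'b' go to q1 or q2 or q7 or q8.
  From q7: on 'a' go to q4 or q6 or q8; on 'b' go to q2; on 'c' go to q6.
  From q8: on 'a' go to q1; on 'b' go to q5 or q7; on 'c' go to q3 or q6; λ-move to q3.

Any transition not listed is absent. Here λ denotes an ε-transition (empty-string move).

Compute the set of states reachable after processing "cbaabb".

{q2, q5, q7}

Start in {q1}.
Read 'c': {q1} → {q7}.
Read 'b': {q7} → {q2}.
Read 'a': {q2} → {q1, q3}.
Read 'a': {q1, q3} → {q1, q4}.
Read 'b': {q1, q4} → {q3, q7, q8}.
Read 'b': {q3, q7, q8} → {q2, q5, q7}.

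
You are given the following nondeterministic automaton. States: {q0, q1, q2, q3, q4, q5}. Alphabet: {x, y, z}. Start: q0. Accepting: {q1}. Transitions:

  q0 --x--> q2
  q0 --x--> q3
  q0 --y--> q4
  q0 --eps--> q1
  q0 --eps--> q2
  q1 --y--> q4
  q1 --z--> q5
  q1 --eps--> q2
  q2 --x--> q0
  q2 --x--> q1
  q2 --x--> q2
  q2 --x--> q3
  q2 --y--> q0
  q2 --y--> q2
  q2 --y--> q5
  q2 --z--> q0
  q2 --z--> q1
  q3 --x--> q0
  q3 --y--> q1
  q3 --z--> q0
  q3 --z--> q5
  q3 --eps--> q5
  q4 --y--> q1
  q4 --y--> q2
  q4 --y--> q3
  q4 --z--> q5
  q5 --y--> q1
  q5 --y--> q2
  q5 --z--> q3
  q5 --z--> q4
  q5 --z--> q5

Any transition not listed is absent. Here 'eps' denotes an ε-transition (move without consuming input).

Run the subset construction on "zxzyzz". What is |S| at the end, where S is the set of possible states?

6

Start: ε-closure({q0}) = {q0, q1, q2}.
Read 'z': {q0, q1, q2} → {q0, q1, q2, q5}.
Read 'x': {q0, q1, q2, q5} → {q0, q1, q2, q3, q5}.
Read 'z': {q0, q1, q2, q3, q5} → {q0, q1, q2, q3, q4, q5}.
Read 'y': {q0, q1, q2, q3, q4, q5} → {q0, q1, q2, q3, q4, q5}.
Read 'z': {q0, q1, q2, q3, q4, q5} → {q0, q1, q2, q3, q4, q5}.
Read 'z': {q0, q1, q2, q3, q4, q5} → {q0, q1, q2, q3, q4, q5}.
That set has 6 states.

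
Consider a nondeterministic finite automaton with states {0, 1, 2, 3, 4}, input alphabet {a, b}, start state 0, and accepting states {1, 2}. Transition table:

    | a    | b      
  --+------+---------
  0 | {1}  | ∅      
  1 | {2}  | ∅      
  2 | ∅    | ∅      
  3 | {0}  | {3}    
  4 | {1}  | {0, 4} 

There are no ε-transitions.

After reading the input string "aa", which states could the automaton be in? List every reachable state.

{2}

Start in {0}.
Read 'a': 0→{1}; now {1}.
Read 'a': 1→{2}; now {2}.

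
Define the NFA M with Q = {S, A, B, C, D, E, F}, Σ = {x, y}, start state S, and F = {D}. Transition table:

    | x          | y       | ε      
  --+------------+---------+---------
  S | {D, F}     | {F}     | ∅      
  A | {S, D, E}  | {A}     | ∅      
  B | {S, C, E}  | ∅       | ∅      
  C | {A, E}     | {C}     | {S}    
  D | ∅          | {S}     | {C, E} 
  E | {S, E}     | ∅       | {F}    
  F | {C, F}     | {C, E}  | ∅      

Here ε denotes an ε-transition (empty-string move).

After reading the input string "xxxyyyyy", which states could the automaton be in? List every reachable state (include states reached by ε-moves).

Start in {S}.
Read 'x': {S} → {S, C, D, E, F}.
Read 'x': {S, C, D, E, F} → {S, A, C, D, E, F}.
Read 'x': {S, A, C, D, E, F} → {S, A, C, D, E, F}.
Read 'y': {S, A, C, D, E, F} → {S, A, C, E, F}.
Read 'y': {S, A, C, E, F} → {S, A, C, E, F}.
Read 'y': {S, A, C, E, F} → {S, A, C, E, F}.
Read 'y': {S, A, C, E, F} → {S, A, C, E, F}.
Read 'y': {S, A, C, E, F} → {S, A, C, E, F}.

{S, A, C, E, F}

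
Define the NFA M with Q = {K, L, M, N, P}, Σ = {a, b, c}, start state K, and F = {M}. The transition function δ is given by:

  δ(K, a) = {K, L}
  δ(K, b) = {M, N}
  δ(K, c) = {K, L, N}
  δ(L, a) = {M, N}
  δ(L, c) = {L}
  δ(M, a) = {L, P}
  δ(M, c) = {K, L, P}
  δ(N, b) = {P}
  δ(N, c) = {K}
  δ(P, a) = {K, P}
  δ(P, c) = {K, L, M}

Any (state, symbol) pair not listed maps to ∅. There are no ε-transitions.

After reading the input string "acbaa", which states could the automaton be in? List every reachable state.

{K, L, M, N, P}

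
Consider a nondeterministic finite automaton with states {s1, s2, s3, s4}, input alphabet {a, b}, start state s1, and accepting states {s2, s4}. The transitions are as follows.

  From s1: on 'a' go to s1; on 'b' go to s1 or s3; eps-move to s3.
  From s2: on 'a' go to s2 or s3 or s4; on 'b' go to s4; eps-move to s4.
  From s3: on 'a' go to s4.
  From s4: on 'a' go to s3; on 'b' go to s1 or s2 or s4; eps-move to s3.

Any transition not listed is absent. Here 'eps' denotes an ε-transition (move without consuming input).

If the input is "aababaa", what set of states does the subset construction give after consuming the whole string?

{s1, s2, s3, s4}

Start: ε-closure({s1}) = {s1, s3}.
Read 'a': {s1, s3} → {s1, s3, s4}.
Read 'a': {s1, s3, s4} → {s1, s3, s4}.
Read 'b': {s1, s3, s4} → {s1, s2, s3, s4}.
Read 'a': {s1, s2, s3, s4} → {s1, s2, s3, s4}.
Read 'b': {s1, s2, s3, s4} → {s1, s2, s3, s4}.
Read 'a': {s1, s2, s3, s4} → {s1, s2, s3, s4}.
Read 'a': {s1, s2, s3, s4} → {s1, s2, s3, s4}.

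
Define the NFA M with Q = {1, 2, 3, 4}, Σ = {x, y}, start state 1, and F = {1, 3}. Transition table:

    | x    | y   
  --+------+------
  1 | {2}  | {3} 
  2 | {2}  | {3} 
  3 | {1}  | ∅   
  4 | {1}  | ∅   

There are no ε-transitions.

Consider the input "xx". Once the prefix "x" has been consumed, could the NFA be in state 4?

No

Start in {1}.
Read 'x': {1} → {2}.
State 4 is not in {2}.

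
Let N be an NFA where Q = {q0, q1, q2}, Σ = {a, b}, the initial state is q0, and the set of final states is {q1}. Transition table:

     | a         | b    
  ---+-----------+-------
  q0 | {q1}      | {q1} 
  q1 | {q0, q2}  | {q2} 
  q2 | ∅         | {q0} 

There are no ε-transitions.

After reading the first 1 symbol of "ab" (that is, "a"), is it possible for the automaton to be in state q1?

Yes

Start in {q0}.
Read 'a': {q0} → {q1}.
State q1 is in {q1}.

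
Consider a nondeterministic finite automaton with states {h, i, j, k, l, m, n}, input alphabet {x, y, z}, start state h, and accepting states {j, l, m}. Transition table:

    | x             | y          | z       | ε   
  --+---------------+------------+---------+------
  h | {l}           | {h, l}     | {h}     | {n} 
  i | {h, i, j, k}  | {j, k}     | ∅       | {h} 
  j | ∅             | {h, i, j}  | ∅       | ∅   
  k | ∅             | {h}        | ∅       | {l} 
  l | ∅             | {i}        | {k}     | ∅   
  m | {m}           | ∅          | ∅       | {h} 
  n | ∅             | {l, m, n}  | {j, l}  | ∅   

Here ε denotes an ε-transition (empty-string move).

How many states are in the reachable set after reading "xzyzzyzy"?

Start: ε-closure({h}) = {h, n}.
Read 'x': {h, n} → {l}.
Read 'z': {l} → {k, l}.
Read 'y': {k, l} → {h, i, n}.
Read 'z': {h, i, n} → {h, j, l, n}.
Read 'z': {h, j, l, n} → {h, j, k, l, n}.
Read 'y': {h, j, k, l, n} → {h, i, j, l, m, n}.
Read 'z': {h, i, j, l, m, n} → {h, j, k, l, n}.
Read 'y': {h, j, k, l, n} → {h, i, j, l, m, n}.
That set has 6 states.

6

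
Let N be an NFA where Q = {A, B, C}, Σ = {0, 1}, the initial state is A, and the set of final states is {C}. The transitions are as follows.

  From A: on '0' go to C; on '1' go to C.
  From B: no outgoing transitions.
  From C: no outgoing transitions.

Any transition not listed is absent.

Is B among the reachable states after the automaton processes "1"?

No

Start in {A}.
Read '1': {A} → {C}.
State B is not in {C}.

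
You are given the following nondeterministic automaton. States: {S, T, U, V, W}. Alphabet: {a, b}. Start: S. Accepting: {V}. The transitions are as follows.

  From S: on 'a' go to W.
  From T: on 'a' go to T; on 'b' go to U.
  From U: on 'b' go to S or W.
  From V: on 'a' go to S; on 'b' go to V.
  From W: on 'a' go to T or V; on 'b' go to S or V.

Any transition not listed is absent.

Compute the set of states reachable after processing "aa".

Start in {S}.
Read 'a': {S} → {W}.
Read 'a': {W} → {T, V}.

{T, V}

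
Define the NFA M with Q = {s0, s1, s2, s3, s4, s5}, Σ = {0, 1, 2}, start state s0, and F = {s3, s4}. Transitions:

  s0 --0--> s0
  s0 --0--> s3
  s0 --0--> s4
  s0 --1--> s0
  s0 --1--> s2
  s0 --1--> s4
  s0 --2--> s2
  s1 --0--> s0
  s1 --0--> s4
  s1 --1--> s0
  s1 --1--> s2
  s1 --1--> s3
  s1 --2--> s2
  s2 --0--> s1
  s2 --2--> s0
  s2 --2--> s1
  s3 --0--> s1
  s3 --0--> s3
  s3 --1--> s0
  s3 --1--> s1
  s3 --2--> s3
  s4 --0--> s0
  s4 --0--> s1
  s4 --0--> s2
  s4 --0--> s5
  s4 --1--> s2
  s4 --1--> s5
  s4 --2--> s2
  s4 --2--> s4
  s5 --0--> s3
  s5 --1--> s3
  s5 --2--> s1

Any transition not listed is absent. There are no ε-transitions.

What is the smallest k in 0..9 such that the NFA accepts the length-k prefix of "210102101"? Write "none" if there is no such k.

Start in {s0}.
Read '2': s0→{s2}; now {s2}.
Read '1': s2→∅; now ∅.
The set is empty and remains empty for the remaining 7 symbols.
No reachable set along the way intersects F.

none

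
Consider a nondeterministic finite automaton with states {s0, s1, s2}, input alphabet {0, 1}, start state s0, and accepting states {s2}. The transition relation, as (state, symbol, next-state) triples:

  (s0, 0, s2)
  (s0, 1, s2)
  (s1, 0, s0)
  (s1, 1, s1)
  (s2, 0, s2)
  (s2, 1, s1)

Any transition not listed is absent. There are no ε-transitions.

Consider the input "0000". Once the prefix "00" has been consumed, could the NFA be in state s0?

No

Start in {s0}.
Read '0': s0→{s2}; now {s2}.
Read '0': s2→{s2}; now {s2}.
State s0 is not in {s2}.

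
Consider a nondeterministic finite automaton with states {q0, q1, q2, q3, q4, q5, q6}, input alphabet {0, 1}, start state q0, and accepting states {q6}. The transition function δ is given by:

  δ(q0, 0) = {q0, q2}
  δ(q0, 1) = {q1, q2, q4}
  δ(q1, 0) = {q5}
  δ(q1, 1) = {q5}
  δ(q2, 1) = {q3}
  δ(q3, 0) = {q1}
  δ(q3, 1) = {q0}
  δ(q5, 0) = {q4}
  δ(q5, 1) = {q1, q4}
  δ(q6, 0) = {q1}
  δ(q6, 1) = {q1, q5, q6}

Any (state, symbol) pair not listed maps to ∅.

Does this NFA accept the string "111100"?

No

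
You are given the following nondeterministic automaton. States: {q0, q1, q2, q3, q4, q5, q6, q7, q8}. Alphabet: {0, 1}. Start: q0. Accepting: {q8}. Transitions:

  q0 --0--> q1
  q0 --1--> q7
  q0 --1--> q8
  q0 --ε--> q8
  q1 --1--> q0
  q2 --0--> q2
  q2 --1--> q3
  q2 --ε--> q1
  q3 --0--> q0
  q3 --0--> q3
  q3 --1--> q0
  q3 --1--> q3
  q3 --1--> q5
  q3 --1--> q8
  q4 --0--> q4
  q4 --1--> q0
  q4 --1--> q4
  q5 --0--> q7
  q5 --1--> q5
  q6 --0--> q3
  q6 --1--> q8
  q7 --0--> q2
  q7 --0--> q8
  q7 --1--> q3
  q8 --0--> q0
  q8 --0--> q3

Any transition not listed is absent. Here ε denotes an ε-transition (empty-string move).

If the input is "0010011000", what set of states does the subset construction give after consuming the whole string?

Start: ε-closure({q0}) = {q0, q8}.
Read '0': {q0, q8} → {q0, q1, q3, q8}.
Read '0': {q0, q1, q3, q8} → {q0, q1, q3, q8}.
Read '1': {q0, q1, q3, q8} → {q0, q3, q5, q7, q8}.
Read '0': {q0, q3, q5, q7, q8} → {q0, q1, q2, q3, q7, q8}.
Read '0': {q0, q1, q2, q3, q7, q8} → {q0, q1, q2, q3, q8}.
Read '1': {q0, q1, q2, q3, q8} → {q0, q3, q5, q7, q8}.
Read '1': {q0, q3, q5, q7, q8} → {q0, q3, q5, q7, q8}.
Read '0': {q0, q3, q5, q7, q8} → {q0, q1, q2, q3, q7, q8}.
Read '0': {q0, q1, q2, q3, q7, q8} → {q0, q1, q2, q3, q8}.
Read '0': {q0, q1, q2, q3, q8} → {q0, q1, q2, q3, q8}.

{q0, q1, q2, q3, q8}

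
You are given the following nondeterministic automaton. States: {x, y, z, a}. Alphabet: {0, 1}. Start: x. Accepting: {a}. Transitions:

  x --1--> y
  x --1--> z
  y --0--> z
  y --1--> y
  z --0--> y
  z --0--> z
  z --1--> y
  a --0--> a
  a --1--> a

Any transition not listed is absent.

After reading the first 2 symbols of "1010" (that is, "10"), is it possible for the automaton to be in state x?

No

Start in {x}.
Read '1': {x} → {y, z}.
Read '0': {y, z} → {y, z}.
State x is not in {y, z}.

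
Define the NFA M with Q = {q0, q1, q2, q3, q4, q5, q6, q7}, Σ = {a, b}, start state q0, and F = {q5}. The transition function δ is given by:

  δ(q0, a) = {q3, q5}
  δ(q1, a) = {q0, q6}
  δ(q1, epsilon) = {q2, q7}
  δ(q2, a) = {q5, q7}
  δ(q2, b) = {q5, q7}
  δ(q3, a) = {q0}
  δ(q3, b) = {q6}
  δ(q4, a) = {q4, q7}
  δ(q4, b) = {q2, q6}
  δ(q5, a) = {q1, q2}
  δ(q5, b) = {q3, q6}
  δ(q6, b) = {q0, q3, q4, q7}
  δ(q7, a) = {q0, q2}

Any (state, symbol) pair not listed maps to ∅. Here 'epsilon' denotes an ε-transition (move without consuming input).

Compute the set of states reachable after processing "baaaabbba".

Start in {q0}.
Read 'b': q0→∅; now ∅.
The set is empty and remains empty for the remaining 8 symbols.

∅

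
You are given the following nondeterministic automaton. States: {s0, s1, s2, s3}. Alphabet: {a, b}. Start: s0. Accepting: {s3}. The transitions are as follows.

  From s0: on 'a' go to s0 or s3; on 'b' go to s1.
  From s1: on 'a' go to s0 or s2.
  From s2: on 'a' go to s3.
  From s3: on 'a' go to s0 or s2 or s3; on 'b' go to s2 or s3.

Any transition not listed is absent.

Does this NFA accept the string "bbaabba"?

Start in {s0}.
Read 'b': s0→{s1}; now {s1}.
Read 'b': s1→∅; now ∅.
The set is empty and remains empty for the remaining 5 symbols.
The final set ∅ contains no accepting state.

No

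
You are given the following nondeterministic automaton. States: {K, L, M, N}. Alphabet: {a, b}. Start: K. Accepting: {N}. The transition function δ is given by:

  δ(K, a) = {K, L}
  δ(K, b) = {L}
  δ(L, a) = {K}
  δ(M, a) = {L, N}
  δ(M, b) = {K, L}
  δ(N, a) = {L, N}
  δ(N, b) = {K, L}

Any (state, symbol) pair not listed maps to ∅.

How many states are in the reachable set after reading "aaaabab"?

1

Start in {K}.
Read 'a': K→{K, L}; now {K, L}.
Read 'a': K→{K, L}, L→{K}; now {K, L}.
Read 'a': K→{K, L}, L→{K}; now {K, L}.
Read 'a': K→{K, L}, L→{K}; now {K, L}.
Read 'b': K→{L}, L→∅; now {L}.
Read 'a': L→{K}; now {K}.
Read 'b': K→{L}; now {L}.
That set has 1 state.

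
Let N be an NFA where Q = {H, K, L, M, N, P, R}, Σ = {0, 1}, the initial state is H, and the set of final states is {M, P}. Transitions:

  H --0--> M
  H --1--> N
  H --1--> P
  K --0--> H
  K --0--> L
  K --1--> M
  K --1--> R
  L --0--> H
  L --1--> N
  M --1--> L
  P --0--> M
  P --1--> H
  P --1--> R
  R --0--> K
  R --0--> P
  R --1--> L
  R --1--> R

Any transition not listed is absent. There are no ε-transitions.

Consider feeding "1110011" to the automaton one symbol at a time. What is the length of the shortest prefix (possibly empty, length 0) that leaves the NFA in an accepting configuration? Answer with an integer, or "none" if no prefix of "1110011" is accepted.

Start in {H}.
Read '1': {H} → {N, P}.
None of the earlier sets intersect F, but {N, P} does.

1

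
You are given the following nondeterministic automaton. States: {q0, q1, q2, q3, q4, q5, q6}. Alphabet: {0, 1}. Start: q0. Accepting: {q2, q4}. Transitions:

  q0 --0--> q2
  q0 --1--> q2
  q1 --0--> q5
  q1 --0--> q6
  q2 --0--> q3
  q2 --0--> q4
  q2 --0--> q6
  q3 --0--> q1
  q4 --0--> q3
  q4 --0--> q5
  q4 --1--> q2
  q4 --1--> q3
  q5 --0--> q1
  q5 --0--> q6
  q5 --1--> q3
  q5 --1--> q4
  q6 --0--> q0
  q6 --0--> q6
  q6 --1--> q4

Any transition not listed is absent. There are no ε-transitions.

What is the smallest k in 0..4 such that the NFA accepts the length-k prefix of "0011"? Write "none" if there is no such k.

1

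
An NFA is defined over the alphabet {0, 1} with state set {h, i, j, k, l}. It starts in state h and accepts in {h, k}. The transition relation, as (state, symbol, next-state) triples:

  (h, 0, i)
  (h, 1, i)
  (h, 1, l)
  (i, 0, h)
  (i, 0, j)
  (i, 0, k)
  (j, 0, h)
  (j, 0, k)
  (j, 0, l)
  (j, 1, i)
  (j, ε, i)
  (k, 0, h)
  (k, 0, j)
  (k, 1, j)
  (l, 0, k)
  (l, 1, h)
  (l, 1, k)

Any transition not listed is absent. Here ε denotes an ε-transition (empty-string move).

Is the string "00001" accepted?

Yes

Start in {h}.
Read '0': h→{i}; now {i}.
Read '0': i→{h, j, k}; union {h, j, k}; ε-closure = {h, i, j, k}.
Read '0': h→{i}, i→{h, j, k}, j→{h, k, l}, k→{h, j}; now {h, i, j, k, l}.
Read '0': h→{i}, i→{h, j, k}, j→{h, k, l}, k→{h, j}, l→{k}; now {h, i, j, k, l}.
Read '1': h→{i, l}, i→∅, j→{i}, k→{j}, l→{h, k}; now {h, i, j, k, l}.
The final set {h, i, j, k, l} contains the accepting states h, k.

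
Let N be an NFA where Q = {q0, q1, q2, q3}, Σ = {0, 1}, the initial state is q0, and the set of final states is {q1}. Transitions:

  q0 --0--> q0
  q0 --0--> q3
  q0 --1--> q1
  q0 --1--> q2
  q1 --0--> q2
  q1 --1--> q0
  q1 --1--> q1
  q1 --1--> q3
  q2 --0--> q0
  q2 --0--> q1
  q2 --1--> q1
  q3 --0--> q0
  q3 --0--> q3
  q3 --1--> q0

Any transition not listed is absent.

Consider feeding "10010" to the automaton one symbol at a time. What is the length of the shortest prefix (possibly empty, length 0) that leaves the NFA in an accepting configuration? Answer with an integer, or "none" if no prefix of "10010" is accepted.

Start in {q0}.
Read '1': {q0} → {q1, q2}.
None of the earlier sets intersect F, but {q1, q2} does.

1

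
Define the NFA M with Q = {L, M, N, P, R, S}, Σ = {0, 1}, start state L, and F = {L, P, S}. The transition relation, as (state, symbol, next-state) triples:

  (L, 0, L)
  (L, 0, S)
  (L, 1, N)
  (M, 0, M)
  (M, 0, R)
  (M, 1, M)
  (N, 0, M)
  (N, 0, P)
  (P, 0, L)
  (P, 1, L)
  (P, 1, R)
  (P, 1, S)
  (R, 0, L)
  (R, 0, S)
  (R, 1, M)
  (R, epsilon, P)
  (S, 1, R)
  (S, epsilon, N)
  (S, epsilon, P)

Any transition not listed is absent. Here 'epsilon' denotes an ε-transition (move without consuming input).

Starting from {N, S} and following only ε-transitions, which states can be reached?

{N, P, S}

Begin with {N, S}.
ε-move S → P; add P.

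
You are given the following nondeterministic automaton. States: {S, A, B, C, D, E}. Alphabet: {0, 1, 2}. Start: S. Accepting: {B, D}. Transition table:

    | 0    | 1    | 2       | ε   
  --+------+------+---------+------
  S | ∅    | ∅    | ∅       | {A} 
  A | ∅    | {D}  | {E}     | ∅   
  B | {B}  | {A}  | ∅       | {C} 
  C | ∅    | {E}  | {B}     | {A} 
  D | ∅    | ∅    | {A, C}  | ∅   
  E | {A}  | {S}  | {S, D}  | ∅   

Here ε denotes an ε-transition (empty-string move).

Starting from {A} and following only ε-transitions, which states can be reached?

{A}

Begin with {A}.
No ε-moves leave this set, so the closure equals the set itself.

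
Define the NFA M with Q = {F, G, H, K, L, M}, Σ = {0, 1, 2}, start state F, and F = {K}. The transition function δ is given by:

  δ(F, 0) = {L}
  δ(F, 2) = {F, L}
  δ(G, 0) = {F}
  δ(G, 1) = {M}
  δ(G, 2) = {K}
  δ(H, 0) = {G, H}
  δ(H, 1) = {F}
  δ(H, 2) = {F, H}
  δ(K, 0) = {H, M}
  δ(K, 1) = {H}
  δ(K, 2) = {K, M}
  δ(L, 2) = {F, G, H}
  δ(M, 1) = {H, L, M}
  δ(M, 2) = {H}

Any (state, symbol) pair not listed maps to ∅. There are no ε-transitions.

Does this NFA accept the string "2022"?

Yes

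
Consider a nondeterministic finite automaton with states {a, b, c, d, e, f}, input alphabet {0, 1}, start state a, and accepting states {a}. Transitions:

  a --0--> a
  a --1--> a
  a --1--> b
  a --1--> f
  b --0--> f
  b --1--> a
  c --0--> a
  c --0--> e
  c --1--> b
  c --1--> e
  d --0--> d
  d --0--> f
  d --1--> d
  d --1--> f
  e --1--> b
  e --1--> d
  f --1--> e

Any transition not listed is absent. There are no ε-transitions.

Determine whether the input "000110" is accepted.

Start in {a}.
Read '0': {a} → {a}.
Read '0': {a} → {a}.
Read '0': {a} → {a}.
Read '1': {a} → {a, b, f}.
Read '1': {a, b, f} → {a, b, e, f}.
Read '0': {a, b, e, f} → {a, f}.
The final set {a, f} contains the accepting state a.

Yes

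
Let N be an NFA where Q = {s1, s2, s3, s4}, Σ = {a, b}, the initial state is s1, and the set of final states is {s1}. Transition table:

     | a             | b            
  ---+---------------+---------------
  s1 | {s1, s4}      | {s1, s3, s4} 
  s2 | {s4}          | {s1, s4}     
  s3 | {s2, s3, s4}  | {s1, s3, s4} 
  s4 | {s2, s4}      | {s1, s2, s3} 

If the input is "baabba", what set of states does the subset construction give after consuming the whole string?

Start in {s1}.
Read 'b': {s1} → {s1, s3, s4}.
Read 'a': {s1, s3, s4} → {s1, s2, s3, s4}.
Read 'a': {s1, s2, s3, s4} → {s1, s2, s3, s4}.
Read 'b': {s1, s2, s3, s4} → {s1, s2, s3, s4}.
Read 'b': {s1, s2, s3, s4} → {s1, s2, s3, s4}.
Read 'a': {s1, s2, s3, s4} → {s1, s2, s3, s4}.

{s1, s2, s3, s4}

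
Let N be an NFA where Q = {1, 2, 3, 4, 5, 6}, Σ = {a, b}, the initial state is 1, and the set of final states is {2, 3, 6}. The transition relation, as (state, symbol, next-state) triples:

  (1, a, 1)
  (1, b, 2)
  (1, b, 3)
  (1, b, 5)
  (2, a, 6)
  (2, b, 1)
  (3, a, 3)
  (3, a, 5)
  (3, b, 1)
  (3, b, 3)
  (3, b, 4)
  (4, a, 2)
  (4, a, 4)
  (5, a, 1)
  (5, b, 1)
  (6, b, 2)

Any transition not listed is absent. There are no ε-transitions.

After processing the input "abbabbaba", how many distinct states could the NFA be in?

Start in {1}.
Read 'a': 1→{1}; now {1}.
Read 'b': 1→{2, 3, 5}; now {2, 3, 5}.
Read 'b': 2→{1}, 3→{1, 3, 4}, 5→{1}; now {1, 3, 4}.
Read 'a': 1→{1}, 3→{3, 5}, 4→{2, 4}; now {1, 2, 3, 4, 5}.
Read 'b': 1→{2, 3, 5}, 2→{1}, 3→{1, 3, 4}, 4→∅, 5→{1}; now {1, 2, 3, 4, 5}.
Read 'b': 1→{2, 3, 5}, 2→{1}, 3→{1, 3, 4}, 4→∅, 5→{1}; now {1, 2, 3, 4, 5}.
Read 'a': 1→{1}, 2→{6}, 3→{3, 5}, 4→{2, 4}, 5→{1}; now {1, 2, 3, 4, 5, 6}.
Read 'b': 1→{2, 3, 5}, 2→{1}, 3→{1, 3, 4}, 4→∅, 5→{1}, 6→{2}; now {1, 2, 3, 4, 5}.
Read 'a': 1→{1}, 2→{6}, 3→{3, 5}, 4→{2, 4}, 5→{1}; now {1, 2, 3, 4, 5, 6}.
That set has 6 states.

6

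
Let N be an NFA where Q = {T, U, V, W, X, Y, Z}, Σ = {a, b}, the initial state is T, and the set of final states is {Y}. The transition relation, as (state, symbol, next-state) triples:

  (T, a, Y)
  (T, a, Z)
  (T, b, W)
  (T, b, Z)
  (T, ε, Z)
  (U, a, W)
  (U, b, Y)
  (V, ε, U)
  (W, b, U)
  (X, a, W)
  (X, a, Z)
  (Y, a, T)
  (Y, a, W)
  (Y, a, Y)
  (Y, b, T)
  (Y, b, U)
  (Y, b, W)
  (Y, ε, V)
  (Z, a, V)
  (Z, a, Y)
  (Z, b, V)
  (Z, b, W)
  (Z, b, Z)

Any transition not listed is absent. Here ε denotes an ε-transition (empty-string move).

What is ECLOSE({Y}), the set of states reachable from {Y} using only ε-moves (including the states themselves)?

Begin with {Y}.
ε-move Y → V; add V.
ε-move V → U; add U.

{U, V, Y}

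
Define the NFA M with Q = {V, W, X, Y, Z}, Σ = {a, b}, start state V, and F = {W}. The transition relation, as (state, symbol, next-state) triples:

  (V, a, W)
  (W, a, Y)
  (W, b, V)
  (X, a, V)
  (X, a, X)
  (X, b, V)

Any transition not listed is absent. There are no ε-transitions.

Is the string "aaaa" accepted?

No

Start in {V}.
Read 'a': {V} → {W}.
Read 'a': {W} → {Y}.
Read 'a': {Y} → ∅.
The set is empty and remains empty for the remaining 1 symbol.
The final set ∅ contains no accepting state.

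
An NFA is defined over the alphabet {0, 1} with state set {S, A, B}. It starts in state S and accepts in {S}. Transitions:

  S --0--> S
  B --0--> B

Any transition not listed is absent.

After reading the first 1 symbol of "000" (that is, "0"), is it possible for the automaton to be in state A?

Start in {S}.
Read '0': S→{S}; now {S}.
State A is not in {S}.

No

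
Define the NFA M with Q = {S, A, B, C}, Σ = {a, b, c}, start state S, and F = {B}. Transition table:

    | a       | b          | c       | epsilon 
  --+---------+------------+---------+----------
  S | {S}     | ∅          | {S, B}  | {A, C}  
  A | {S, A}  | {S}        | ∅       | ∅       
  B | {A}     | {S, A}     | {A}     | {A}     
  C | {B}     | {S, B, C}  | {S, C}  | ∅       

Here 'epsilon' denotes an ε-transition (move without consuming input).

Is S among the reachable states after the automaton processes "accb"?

Yes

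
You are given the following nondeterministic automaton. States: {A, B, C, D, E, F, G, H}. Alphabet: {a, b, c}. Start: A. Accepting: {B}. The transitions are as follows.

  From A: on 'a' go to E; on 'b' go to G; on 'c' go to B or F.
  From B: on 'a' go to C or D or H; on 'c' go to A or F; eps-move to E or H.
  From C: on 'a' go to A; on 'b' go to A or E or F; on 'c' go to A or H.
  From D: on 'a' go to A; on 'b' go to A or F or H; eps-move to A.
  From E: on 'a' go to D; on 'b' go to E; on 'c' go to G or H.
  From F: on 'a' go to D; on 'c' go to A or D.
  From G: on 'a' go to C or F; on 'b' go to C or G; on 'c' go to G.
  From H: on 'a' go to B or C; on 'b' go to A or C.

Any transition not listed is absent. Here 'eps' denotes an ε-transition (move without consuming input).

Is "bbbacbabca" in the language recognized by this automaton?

Start in {A}.
Read 'b': {A} → {G}.
Read 'b': {G} → {C, G}.
Read 'b': {C, G} → {A, C, E, F, G}.
Read 'a': {A, C, E, F, G} → {A, C, D, E, F}.
Read 'c': {A, C, D, E, F} → {A, B, D, E, F, G, H}.
Read 'b': {A, B, D, E, F, G, H} → {A, C, E, F, G, H}.
Read 'a': {A, C, E, F, G, H} → {A, B, C, D, E, F, H}.
Read 'b': {A, B, C, D, E, F, H} → {A, C, E, F, G, H}.
Read 'c': {A, C, E, F, G, H} → {A, B, D, E, F, G, H}.
Read 'a': {A, B, D, E, F, G, H} → {A, B, C, D, E, F, H}.
The final set {A, B, C, D, E, F, H} contains the accepting state B.

Yes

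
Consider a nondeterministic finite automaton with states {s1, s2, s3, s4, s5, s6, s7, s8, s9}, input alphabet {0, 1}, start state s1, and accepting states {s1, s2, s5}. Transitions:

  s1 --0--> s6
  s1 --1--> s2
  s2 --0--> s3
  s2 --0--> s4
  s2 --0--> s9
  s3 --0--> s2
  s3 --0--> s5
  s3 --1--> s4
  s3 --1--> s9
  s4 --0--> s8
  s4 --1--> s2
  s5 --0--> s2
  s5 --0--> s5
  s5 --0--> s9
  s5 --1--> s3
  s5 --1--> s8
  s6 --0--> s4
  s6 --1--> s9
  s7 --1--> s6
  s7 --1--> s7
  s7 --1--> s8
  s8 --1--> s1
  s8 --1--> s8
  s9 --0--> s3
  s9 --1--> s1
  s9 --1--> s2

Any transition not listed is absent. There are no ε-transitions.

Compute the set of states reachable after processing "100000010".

{s2, s3, s4, s5, s6, s8, s9}

Start in {s1}.
Read '1': s1→{s2}; now {s2}.
Read '0': s2→{s3, s4, s9}; now {s3, s4, s9}.
Read '0': s3→{s2, s5}, s4→{s8}, s9→{s3}; now {s2, s3, s5, s8}.
Read '0': s2→{s3, s4, s9}, s3→{s2, s5}, s5→{s2, s5, s9}, s8→∅; now {s2, s3, s4, s5, s9}.
Read '0': s2→{s3, s4, s9}, s3→{s2, s5}, s4→{s8}, s5→{s2, s5, s9}, s9→{s3}; now {s2, s3, s4, s5, s8, s9}.
Read '0': s2→{s3, s4, s9}, s3→{s2, s5}, s4→{s8}, s5→{s2, s5, s9}, s8→∅, s9→{s3}; now {s2, s3, s4, s5, s8, s9}.
Read '0': s2→{s3, s4, s9}, s3→{s2, s5}, s4→{s8}, s5→{s2, s5, s9}, s8→∅, s9→{s3}; now {s2, s3, s4, s5, s8, s9}.
Read '1': s2→∅, s3→{s4, s9}, s4→{s2}, s5→{s3, s8}, s8→{s1, s8}, s9→{s1, s2}; now {s1, s2, s3, s4, s8, s9}.
Read '0': s1→{s6}, s2→{s3, s4, s9}, s3→{s2, s5}, s4→{s8}, s8→∅, s9→{s3}; now {s2, s3, s4, s5, s6, s8, s9}.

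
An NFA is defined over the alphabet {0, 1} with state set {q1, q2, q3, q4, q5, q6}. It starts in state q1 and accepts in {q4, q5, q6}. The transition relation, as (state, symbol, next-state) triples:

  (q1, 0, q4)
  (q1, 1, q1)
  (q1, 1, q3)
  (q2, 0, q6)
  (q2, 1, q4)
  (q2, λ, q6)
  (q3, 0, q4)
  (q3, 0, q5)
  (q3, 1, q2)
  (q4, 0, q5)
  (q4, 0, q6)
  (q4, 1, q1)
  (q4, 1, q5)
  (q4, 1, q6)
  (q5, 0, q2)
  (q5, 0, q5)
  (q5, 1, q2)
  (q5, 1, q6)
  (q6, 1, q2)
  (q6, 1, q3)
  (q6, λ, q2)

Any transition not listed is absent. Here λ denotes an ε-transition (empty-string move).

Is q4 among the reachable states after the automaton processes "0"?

Start in {q1}.
Read '0': {q1} → {q4}.
State q4 is in {q4}.

Yes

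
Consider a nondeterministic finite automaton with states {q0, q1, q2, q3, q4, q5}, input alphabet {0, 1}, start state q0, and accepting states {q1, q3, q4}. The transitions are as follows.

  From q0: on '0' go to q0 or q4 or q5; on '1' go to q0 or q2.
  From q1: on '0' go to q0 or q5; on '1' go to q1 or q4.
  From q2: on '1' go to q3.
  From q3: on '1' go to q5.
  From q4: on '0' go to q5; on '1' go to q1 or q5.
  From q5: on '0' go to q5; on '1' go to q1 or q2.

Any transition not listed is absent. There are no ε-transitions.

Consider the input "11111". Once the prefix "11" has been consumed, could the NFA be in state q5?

Start in {q0}.
Read '1': {q0} → {q0, q2}.
Read '1': {q0, q2} → {q0, q2, q3}.
State q5 is not in {q0, q2, q3}.

No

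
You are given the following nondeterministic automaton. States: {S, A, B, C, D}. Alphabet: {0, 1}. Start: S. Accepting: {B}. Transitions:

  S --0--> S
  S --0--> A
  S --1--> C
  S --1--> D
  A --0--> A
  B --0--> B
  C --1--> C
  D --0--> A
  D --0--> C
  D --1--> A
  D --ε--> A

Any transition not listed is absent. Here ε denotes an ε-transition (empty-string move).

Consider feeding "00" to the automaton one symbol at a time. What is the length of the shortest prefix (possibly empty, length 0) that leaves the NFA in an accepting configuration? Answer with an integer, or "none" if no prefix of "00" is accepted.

none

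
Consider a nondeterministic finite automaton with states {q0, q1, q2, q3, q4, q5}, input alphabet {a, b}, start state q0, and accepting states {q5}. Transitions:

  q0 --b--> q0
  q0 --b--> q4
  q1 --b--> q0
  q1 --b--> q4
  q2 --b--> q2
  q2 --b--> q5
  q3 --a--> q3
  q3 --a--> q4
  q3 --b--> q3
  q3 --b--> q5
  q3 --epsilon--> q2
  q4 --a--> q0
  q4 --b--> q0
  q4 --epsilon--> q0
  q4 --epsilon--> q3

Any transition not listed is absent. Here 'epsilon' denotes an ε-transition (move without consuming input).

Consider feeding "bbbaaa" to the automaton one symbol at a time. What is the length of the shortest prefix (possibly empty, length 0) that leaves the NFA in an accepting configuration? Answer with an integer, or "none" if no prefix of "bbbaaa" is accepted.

Start in {q0}.
Read 'b': q0→{q0, q4}; union {q0, q4}; ε-closure = {q0, q2, q3, q4}.
Read 'b': q0→{q0, q4}, q2→{q2, q5}, q3→{q3, q5}, q4→{q0}; now {q0, q2, q3, q4, q5}.
None of the earlier sets intersect F, but {q0, q2, q3, q4, q5} does.

2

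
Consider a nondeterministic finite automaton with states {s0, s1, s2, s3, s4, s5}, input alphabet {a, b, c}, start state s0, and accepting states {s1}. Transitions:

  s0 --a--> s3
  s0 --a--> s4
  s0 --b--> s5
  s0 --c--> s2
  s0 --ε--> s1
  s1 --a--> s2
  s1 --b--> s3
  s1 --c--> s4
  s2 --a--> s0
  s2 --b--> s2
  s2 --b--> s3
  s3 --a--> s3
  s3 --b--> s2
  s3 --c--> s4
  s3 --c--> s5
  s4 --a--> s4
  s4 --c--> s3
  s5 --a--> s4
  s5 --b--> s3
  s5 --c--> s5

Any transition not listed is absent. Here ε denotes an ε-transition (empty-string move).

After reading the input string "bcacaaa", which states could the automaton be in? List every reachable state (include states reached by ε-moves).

{s3}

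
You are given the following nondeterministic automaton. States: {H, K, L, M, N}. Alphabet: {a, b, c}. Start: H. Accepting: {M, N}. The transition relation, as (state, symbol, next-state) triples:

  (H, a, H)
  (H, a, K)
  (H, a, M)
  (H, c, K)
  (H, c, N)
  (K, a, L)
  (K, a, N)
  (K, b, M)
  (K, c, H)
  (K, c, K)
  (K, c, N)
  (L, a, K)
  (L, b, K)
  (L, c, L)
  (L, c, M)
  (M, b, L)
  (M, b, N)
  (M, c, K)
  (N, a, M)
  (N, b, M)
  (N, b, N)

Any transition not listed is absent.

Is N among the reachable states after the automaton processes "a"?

No

Start in {H}.
Read 'a': {H} → {H, K, M}.
State N is not in {H, K, M}.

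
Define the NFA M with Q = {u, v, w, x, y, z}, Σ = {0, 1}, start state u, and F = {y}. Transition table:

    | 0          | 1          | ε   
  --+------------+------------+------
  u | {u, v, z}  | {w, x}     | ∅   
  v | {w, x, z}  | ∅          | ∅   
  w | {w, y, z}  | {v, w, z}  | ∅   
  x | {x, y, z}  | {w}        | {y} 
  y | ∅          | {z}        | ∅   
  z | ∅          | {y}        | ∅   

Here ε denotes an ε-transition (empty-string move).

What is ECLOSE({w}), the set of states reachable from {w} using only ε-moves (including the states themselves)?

Begin with {w}.
No ε-moves leave this set, so the closure equals the set itself.

{w}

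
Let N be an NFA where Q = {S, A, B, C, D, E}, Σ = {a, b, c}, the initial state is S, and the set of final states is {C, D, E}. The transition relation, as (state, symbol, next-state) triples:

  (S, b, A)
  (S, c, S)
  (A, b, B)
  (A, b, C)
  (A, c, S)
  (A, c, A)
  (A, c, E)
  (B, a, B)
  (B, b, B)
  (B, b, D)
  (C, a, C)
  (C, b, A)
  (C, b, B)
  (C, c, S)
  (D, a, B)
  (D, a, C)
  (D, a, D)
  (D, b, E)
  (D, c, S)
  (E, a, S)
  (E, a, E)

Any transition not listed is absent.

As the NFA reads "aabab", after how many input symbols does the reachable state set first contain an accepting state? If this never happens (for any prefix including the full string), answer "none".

none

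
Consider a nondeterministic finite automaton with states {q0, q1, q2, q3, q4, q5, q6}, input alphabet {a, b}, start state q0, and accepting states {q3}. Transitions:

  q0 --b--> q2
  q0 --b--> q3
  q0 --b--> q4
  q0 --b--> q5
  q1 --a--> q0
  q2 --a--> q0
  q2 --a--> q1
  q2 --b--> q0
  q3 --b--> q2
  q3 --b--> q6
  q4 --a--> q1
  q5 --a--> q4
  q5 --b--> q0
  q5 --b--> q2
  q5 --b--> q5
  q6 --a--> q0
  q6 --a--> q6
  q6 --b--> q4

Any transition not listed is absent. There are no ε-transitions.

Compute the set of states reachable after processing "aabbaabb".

∅

Start in {q0}.
Read 'a': {q0} → ∅.
The set is empty and remains empty for the remaining 7 symbols.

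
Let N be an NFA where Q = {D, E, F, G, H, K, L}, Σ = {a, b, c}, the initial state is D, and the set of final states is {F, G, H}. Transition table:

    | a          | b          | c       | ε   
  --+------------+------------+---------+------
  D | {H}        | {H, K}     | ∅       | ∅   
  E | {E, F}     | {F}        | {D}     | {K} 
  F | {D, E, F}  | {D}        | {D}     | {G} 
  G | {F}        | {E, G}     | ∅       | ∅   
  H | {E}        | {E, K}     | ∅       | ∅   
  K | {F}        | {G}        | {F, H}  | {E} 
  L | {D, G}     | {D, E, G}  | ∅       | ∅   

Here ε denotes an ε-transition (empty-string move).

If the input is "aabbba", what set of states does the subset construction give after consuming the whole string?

Start in {D}.
Read 'a': D→{H}; now {H}.
Read 'a': H→{E}; union {E}; ε-closure = {E, K}.
Read 'b': E→{F}, K→{G}; now {F, G}.
Read 'b': F→{D}, G→{E, G}; union {D, E, G}; ε-closure = {D, E, G, K}.
Read 'b': D→{H, K}, E→{F}, G→{E, G}, K→{G}; now {E, F, G, H, K}.
Read 'a': E→{E, F}, F→{D, E, F}, G→{F}, H→{E}, K→{F}; union {D, E, F}; ε-closure = {D, E, F, G, K}.

{D, E, F, G, K}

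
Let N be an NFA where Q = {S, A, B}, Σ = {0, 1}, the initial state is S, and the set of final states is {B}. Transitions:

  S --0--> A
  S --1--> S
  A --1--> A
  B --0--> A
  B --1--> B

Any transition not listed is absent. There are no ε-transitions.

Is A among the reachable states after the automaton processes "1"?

No

Start in {S}.
Read '1': S→{S}; now {S}.
State A is not in {S}.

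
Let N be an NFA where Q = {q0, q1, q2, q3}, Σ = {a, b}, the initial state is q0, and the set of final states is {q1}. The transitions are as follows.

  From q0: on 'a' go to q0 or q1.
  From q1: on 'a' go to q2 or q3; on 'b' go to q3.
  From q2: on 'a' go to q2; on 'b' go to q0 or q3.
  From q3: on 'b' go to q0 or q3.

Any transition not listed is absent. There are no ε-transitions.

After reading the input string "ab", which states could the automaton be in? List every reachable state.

Start in {q0}.
Read 'a': q0→{q0, q1}; now {q0, q1}.
Read 'b': q0→∅, q1→{q3}; now {q3}.

{q3}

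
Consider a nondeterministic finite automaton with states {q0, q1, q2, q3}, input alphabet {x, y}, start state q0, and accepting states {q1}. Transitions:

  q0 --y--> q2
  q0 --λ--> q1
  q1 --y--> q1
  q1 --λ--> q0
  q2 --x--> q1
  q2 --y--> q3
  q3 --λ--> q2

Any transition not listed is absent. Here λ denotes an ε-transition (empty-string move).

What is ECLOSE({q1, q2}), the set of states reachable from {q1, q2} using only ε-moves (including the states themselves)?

Begin with {q1, q2}.
ε-move q1 → q0; add q0.

{q0, q1, q2}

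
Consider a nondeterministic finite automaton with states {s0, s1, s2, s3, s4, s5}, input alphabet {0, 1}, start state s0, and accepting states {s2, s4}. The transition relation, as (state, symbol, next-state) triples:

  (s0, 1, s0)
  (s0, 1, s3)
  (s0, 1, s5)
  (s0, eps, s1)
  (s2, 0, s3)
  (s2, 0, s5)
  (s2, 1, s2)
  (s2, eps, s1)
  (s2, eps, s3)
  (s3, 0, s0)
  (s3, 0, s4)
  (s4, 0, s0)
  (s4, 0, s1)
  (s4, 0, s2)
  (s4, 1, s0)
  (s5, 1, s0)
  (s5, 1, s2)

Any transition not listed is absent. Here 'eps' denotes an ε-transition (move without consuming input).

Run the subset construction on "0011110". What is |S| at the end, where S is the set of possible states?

0

Start: ε-closure({s0}) = {s0, s1}.
Read '0': {s0, s1} → ∅.
The set is empty and remains empty for the remaining 6 symbols.
That set has 0 states.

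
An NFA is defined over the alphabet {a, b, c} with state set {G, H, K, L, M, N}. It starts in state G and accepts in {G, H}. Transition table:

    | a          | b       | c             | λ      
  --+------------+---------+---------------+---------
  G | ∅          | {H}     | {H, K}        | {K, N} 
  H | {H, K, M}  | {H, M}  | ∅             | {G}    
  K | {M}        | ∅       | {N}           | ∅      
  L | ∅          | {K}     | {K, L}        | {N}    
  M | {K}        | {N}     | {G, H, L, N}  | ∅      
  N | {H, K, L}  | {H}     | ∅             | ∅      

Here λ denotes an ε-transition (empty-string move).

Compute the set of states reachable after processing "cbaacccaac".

Start: ε-closure({G}) = {G, K, N}.
Read 'c': {G, K, N} → {G, H, K, N}.
Read 'b': {G, H, K, N} → {G, H, K, M, N}.
Read 'a': {G, H, K, M, N} → {G, H, K, L, M, N}.
Read 'a': {G, H, K, L, M, N} → {G, H, K, L, M, N}.
Read 'c': {G, H, K, L, M, N} → {G, H, K, L, N}.
Read 'c': {G, H, K, L, N} → {G, H, K, L, N}.
Read 'c': {G, H, K, L, N} → {G, H, K, L, N}.
Read 'a': {G, H, K, L, N} → {G, H, K, L, M, N}.
Read 'a': {G, H, K, L, M, N} → {G, H, K, L, M, N}.
Read 'c': {G, H, K, L, M, N} → {G, H, K, L, N}.

{G, H, K, L, N}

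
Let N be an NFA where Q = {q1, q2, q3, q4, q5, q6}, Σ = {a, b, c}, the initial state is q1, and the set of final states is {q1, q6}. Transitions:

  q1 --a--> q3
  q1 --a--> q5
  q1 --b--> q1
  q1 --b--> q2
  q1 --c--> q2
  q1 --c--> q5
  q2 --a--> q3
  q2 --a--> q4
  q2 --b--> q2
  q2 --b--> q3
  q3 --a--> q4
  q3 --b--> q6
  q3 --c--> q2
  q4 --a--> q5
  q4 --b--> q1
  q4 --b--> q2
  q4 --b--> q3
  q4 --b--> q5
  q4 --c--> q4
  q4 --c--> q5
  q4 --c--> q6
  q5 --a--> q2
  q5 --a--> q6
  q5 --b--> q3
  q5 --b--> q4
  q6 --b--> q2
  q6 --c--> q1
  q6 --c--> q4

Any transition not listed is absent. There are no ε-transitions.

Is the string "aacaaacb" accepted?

Yes

Start in {q1}.
Read 'a': q1→{q3, q5}; now {q3, q5}.
Read 'a': q3→{q4}, q5→{q2, q6}; now {q2, q4, q6}.
Read 'c': q2→∅, q4→{q4, q5, q6}, q6→{q1, q4}; now {q1, q4, q5, q6}.
Read 'a': q1→{q3, q5}, q4→{q5}, q5→{q2, q6}, q6→∅; now {q2, q3, q5, q6}.
Read 'a': q2→{q3, q4}, q3→{q4}, q5→{q2, q6}, q6→∅; now {q2, q3, q4, q6}.
Read 'a': q2→{q3, q4}, q3→{q4}, q4→{q5}, q6→∅; now {q3, q4, q5}.
Read 'c': q3→{q2}, q4→{q4, q5, q6}, q5→∅; now {q2, q4, q5, q6}.
Read 'b': q2→{q2, q3}, q4→{q1, q2, q3, q5}, q5→{q3, q4}, q6→{q2}; now {q1, q2, q3, q4, q5}.
The final set {q1, q2, q3, q4, q5} contains the accepting state q1.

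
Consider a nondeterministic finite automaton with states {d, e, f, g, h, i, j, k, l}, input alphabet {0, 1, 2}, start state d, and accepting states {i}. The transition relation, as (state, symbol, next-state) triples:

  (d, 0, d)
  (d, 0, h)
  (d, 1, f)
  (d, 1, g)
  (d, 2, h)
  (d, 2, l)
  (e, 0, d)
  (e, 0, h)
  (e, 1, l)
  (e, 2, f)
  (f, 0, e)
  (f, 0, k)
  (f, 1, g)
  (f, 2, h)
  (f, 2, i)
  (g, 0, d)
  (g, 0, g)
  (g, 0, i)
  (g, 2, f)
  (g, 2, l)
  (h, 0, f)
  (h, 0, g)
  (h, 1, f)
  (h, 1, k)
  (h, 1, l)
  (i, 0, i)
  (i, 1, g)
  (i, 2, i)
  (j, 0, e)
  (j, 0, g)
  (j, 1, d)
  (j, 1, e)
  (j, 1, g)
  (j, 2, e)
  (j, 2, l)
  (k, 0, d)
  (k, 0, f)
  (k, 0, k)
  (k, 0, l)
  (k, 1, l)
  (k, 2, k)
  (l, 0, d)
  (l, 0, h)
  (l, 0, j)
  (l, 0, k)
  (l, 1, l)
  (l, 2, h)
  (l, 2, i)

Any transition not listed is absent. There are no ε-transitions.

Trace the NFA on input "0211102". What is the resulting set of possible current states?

Start in {d}.
Read '0': {d} → {d, h}.
Read '2': {d, h} → {h, l}.
Read '1': {h, l} → {f, k, l}.
Read '1': {f, k, l} → {g, l}.
Read '1': {g, l} → {l}.
Read '0': {l} → {d, h, j, k}.
Read '2': {d, h, j, k} → {e, h, k, l}.

{e, h, k, l}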